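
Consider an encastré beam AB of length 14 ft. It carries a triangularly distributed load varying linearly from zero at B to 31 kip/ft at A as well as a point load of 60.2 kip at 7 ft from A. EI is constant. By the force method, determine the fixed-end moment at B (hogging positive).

M_B = 307.9 kip·ft

Take the two fixed-end moments M_A, M_B as redundants; the released structure is the simple span AB.
Simple-span end rotations at A and B under the given loads:
  at A: triangular load, peak 31: w₀L³/(45EI) = 1890/EI
  at B: triangular load, peak 31: 7w₀L³/(360EI) = 1654/EI
  at A: point load 60.2 at a = 7: Pab(L + b)/(6LEI) = 737.5/EI
  at B: point load 60.2 at a = 7: Pab(L + a)/(6LEI) = 737.5/EI
  θ_A0 = 2628/EI,  θ_B0 = 2391/EI
Flexibility coefficients: a unit moment at one end gives L/(3EI) there and L/(6EI) at the far end, so f₁₁ = f₂₂ = 4.667/EI and f₁₂ = f₂₁ = 2.333/EI.
Compatibility — zero rotation at each built-in end:
  4.667 M_A + 2.333 M_B = 2628
  2.333 M_A + 4.667 M_B = 2391
Solving the pair gives M_A = 409.1 kip·ft and M_B = 307.9 kip·ft (hogging).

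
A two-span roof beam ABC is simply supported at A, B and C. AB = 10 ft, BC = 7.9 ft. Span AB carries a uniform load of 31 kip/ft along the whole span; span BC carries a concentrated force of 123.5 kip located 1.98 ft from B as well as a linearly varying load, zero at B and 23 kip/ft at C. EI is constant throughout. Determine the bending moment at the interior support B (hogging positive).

Release continuity at B by inserting a hinge; the redundant is the internal moment M_B. The primary structure is two simply-supported spans AB and BC.
Discontinuity in slope at B on the released structure — sum the simple-span end rotations:
  span AB: UDL 31: wL³/(24EI) = 1292/EI
  span BC: point load 123.5 at a = 1.98: Pab(L + b)/(6LEI) = 422.1/EI
  span BC: triangular load, peak 23: 7w₀L³/(360EI) = 220.5/EI
  relative rotation θ_0 = (1292 + 642.6)/EI = 1934/EI
A unit hogging moment at B produces rotation L₁/(3EI) + L₂/(3EI) = 5.967/EI.
Compatibility: M_B·(L₁+L₂)/(3EI) = θ_0, giving M_B = 324.2 kip·ft (hogging).

M_B = 324.2 kip·ft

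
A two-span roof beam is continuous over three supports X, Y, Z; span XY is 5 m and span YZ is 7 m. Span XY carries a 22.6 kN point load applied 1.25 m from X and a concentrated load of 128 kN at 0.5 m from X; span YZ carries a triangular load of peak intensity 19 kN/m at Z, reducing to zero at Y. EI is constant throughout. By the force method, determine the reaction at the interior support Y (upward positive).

R_Y = 57.9 kN

Take M_Y as the redundant. Released structure: two simple spans XY and YZ with a hinge at Y.
Discontinuity in slope at Y on the released structure — sum the simple-span end rotations:
  span XY: point load 22.6 at a = 1.25: Pab(L + a)/(6LEI) = 22.07/EI
  span XY: point load 128 at a = 0.5: Pab(L + a)/(6LEI) = 52.8/EI
  span YZ: triangular load, peak 19: 7w₀L³/(360EI) = 126.7/EI
  relative rotation θ_0 = (74.87 + 126.7)/EI = 201.6/EI
A unit hogging moment at Y produces rotation L₁/(3EI) + L₂/(3EI) = 4/EI.
Slope continuity at Y: θ_0 = M_Y·4/EI, so M_Y = 201.6/4 = 50.4 kN·m (hogging).
Span XY, ΣM about X with M_Y applied at Y: R_Y^{XY}·5 = 92.25 + 50.4, so R_Y^{XY} = 28.53 kN and R_X = 150.6 − 28.53 = 122.1 kN.
Span YZ, ΣM about Z: R_Y^{YZ}·7 = 155.2 + 50.4, so R_Y^{YZ} = 29.37 kN and R_Z = 66.5 − 29.37 = 37.13 kN.
R_Y = 28.53 + 29.37 = 57.9 kN.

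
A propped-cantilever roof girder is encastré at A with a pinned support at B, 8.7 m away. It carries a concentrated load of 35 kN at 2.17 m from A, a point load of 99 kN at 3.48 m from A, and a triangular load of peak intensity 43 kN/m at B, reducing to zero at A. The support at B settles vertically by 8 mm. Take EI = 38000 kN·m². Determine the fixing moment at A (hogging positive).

Choose R_B as the redundant. The primary structure is the cantilever fixed at A.
Primary-structure tip deflection at B by superposition:
  point load 35 at a = 2.17: Pa²(3L − a)/(6EI) = 657.3/EI
  point load 99 at a = 3.48: Pa²(3L − a)/(6EI) = 4520/EI
  triangular load, peak 43 at the free end: 11w₀L⁴/(120EI) = 22582/EI
  δ_0 = 27759/EI
Tip deflection under a unit load at B: L³/(3EI) = 219.5/EI.
With EI = 38000 kN·m²: δ_0 = 0.7305 m and δ_{BB} = 0.005776 m/kN.
Compatibility — the beam at B must follow the support down by 0.008 m: δ_0 − R_B·δ_{BB} = 0.008, so R_B = (0.7305 − 0.008)/0.005776 = 125.1 kN.
Moment equilibrium about A: M_A = Σ(load moments about A) − R_B·L = 1505 − 125.1×8.7 = 417.2 kN·m.

M_A = 417.2 kN·m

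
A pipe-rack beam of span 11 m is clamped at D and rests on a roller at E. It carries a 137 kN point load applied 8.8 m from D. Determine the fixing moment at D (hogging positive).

M_D = 144.7 kN·m

Take the reaction at E as the redundant and release it; the primary structure is a cantilever fixed at D.
Free-end deflection of the primary structure under the applied loading (downward +):
  point load 137 at a = 8.8: Pa²(3L − a)/(6EI) = 42791/EI
Flexibility coefficient — unit upward force at E: δ_{EE} = L³/(3EI) = 443.7/EI.
The prop prevents deflection at E: R_E = δ_0/δ_{EE} = 42791/443.7 = 96.45 kN.
Moment equilibrium about D: M_D = Σ(load moments about D) − R_E·L = 1206 − 96.45×11 = 144.7 kN·m.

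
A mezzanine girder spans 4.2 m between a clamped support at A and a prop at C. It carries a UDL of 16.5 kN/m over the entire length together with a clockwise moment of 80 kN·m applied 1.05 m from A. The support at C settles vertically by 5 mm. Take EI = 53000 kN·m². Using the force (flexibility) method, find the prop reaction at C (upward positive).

R_C = 27.76 kN

Choose R_C as the redundant. The primary structure is the cantilever fixed at A.
Free-end deflection of the primary structure under the applied loading (downward +):
  UDL 16.5: wL⁴/(8EI) = 641.8/EI
  clockwise couple 80 at a = 1.05: M₀a(2L − a)/(2EI) = 308.7/EI
  δ_0 = 950.5/EI
Tip deflection under a unit load at C: L³/(3EI) = 24.7/EI.
With EI = 53000 kN·m²: δ_0 = 0.017934 m and δ_{CC} = 0.000466 m/kN.
Compatibility — the beam at C must follow the support down by 0.005 m: δ_0 − R_C·δ_{CC} = 0.005, so R_C = (0.017934 − 0.005)/0.000466 = 27.76 kN.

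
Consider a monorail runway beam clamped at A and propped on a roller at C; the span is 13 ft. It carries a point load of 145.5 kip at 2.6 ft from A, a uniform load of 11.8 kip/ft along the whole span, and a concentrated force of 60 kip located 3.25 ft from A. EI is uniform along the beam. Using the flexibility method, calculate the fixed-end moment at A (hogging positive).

M_A = 649.6 kip·ft

Remove the prop at C; the released (primary) structure is a cantilever built in at A.
Primary-structure tip deflection at C by superposition:
  point load 145.5 at a = 2.6: Pa²(3L − a)/(6EI) = 5967/EI
  UDL 11.8: wL⁴/(8EI) = 42127/EI
  point load 60 at a = 3.25: Pa²(3L − a)/(6EI) = 3776/EI
  δ_0 = 51871/EI
Tip deflection under a unit load at C: L³/(3EI) = 732.3/EI.
Compatibility at C: δ_0 − R_C·δ_{CC} = 0, so R_C = 51871/732.3 = 70.83 kip.
Moment equilibrium about A: M_A = Σ(load moments about A) − R_C·L = 1570 − 70.83×13 = 649.6 kip·ft.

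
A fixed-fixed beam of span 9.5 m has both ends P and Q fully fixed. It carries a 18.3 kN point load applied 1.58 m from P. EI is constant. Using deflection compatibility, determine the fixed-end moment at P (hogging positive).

M_P = 20.1 kN·m

Release both end moments; the primary structure is a simply-supported span PQ with redundants M_P and M_Q.
End rotations of the released simple span under the applied load (×1/EI):
  at P: point load 18.3 at a = 1.58: Pab(L + b)/(6LEI) = 69.99/EI
  at Q: point load 18.3 at a = 1.58: Pab(L + a)/(6LEI) = 44.51/EI
  θ_P0 = 69.99/EI,  θ_Q0 = 44.51/EI
Flexibility coefficients: a unit moment at one end gives L/(3EI) there and L/(6EI) at the far end, so f₁₁ = f₂₂ = 3.167/EI and f₁₂ = f₂₁ = 1.583/EI.
Compatibility — zero rotation at each built-in end:
  3.167 M_P + 1.583 M_Q = 69.99
  1.583 M_P + 3.167 M_Q = 44.51
Solving the pair gives M_P = 20.1 kN·m and M_Q = 4.009 kN·m (hogging).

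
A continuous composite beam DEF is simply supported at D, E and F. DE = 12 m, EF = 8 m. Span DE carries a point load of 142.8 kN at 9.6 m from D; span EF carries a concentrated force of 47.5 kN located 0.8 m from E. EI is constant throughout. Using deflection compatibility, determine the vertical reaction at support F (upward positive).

R_F = -15.38 kN

Take M_E as the redundant. Released structure: two simple spans DE and EF with a hinge at E.
End slopes at the hinge E, treating each span as simply supported:
  span DE: point load 142.8 at a = 9.6: Pab(L + a)/(6LEI) = 987/EI
  span EF: point load 47.5 at a = 0.8: Pab(L + b)/(6LEI) = 86.64/EI
  relative rotation θ_0 = (987 + 86.64)/EI = 1074/EI
A unit hogging moment at E produces rotation L₁/(3EI) + L₂/(3EI) = 6.667/EI.
Slope continuity at E: θ_0 = M_E·6.667/EI, so M_E = 1074/6.667 = 161.1 kN·m (hogging).
Span EF, ΣM about F: R_E^{EF}·8 = 342 + 161.1, so R_E^{EF} = 62.88 kN and R_F = 47.5 − 62.88 = -15.38 kN.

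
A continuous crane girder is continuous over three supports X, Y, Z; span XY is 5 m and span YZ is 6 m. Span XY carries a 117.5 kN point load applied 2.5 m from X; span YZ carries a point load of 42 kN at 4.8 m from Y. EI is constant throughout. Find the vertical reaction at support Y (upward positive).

R_Y = 90.35 kN

Take M_Y as the redundant. Released structure: two simple spans XY and YZ with a hinge at Y.
Rotations at Y on the released spans (each span's end-slope, ×1/EI):
  span XY: point load 117.5 at a = 2.5: Pab(L + a)/(6LEI) = 183.6/EI
  span YZ: point load 42 at a = 4.8: Pab(L + b)/(6LEI) = 48.38/EI
  relative rotation θ_0 = (183.6 + 48.38)/EI = 232/EI
A unit hogging moment at Y produces rotation L₁/(3EI) + L₂/(3EI) = 3.667/EI.
Compatibility: M_Y·(L₁+L₂)/(3EI) = θ_0, giving M_Y = 63.27 kN·m (hogging).
Span XY, ΣM about X with M_Y applied at Y: R_Y^{XY}·5 = 293.8 + 63.27, so R_Y^{XY} = 71.4 kN and R_X = 117.5 − 71.4 = 46.1 kN.
Span YZ, ΣM about Z: R_Y^{YZ}·6 = 50.4 + 63.27, so R_Y^{YZ} = 18.94 kN and R_Z = 42 − 18.94 = 23.06 kN.
R_Y = 71.4 + 18.94 = 90.35 kN.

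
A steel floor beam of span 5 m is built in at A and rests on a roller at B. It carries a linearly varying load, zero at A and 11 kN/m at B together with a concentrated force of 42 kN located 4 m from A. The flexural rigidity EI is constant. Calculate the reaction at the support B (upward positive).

Release the roller at B. Primary structure: cantilever fixed at A.
Deflection at B on the released cantilever, summing each load's contribution:
  triangular load, peak 11 at the free end: 11w₀L⁴/(120EI) = 630.2/EI
  point load 42 at a = 4: Pa²(3L − a)/(6EI) = 1232/EI
  δ_0 = 1862/EI
Tip deflection under a unit load at B: L³/(3EI) = 41.67/EI.
Compatibility at B: δ_0 − R_B·δ_{BB} = 0, so R_B = 1862/41.67 = 44.69 kN.

R_B = 44.69 kN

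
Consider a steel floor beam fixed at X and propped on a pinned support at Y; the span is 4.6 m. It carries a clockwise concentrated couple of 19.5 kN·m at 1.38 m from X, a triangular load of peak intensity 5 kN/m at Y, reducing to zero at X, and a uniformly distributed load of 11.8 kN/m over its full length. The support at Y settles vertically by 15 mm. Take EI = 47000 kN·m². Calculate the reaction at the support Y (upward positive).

R_Y = 8.194 kN

Choose R_Y as the redundant. The primary structure is the cantilever fixed at X.
Deflection at Y on the released cantilever, summing each load's contribution:
  clockwise couple 19.5 at a = 1.38: M₀a(2L − a)/(2EI) = 105.2/EI
  triangular load, peak 5 at the free end: 11w₀L⁴/(120EI) = 205.2/EI
  UDL 11.8: wL⁴/(8EI) = 660.4/EI
  δ_0 = 970.9/EI
Flexibility coefficient — unit upward force at Y: δ_{YY} = L³/(3EI) = 32.45/EI.
With EI = 47000 kN·m²: δ_0 = 0.020657 m and δ_{YY} = 0.00069 m/kN.
Compatibility — the beam at Y must follow the support down by 0.015 m: δ_0 − R_Y·δ_{YY} = 0.015, so R_Y = (0.020657 − 0.015)/0.00069 = 8.194 kN.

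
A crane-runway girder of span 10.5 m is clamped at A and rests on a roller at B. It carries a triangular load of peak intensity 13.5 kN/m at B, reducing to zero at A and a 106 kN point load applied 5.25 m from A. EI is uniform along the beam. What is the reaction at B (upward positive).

Choose R_B as the redundant. The primary structure is the cantilever fixed at A.
Primary-structure tip deflection at B by superposition:
  triangular load, peak 13.5 at the free end: 11w₀L⁴/(120EI) = 15042/EI
  point load 106 at a = 5.25: Pa²(3L − a)/(6EI) = 12782/EI
  δ_0 = 27824/EI
Flexibility coefficient — unit upward force at B: δ_{BB} = L³/(3EI) = 385.9/EI.
Compatibility at B: δ_0 − R_B·δ_{BB} = 0, so R_B = 27824/385.9 = 72.11 kN.

R_B = 72.11 kN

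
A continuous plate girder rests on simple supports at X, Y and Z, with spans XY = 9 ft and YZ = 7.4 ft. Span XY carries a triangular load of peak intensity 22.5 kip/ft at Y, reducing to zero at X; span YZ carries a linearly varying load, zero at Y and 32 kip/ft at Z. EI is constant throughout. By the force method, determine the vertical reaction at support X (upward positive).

R_X = 21.22 kip

Insert a hinge at Y; M_Y is the redundant, and each span becomes simply supported.
Rotations at Y on the released spans (each span's end-slope, ×1/EI):
  span XY: triangular load, peak 22.5: w₀L³/(45EI) = 364.5/EI
  span YZ: triangular load, peak 32: 7w₀L³/(360EI) = 252.1/EI
  relative rotation θ_0 = (364.5 + 252.1)/EI = 616.6/EI
A unit hogging moment at Y produces rotation L₁/(3EI) + L₂/(3EI) = 5.467/EI.
Compatibility: M_Y·(L₁+L₂)/(3EI) = θ_0, giving M_Y = 112.8 kip·ft (hogging).
Span XY, ΣM about X with M_Y applied at Y: R_Y^{XY}·9 = 607.5 + 112.8, so R_Y^{XY} = 80.03 kip and R_X = 101.2 − 80.03 = 21.22 kip.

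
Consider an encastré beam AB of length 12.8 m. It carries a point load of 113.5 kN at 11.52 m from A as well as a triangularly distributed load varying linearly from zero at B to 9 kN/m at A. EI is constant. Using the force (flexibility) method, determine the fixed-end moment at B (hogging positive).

M_B = 166.8 kN·m

Take the two fixed-end moments M_A, M_B as redundants; the released structure is the simple span AB.
End rotations of the released simple span under the applied load (×1/EI):
  at A: point load 113.5 at a = 11.52: Pab(L + b)/(6LEI) = 306.8/EI
  at B: point load 113.5 at a = 11.52: Pab(L + a)/(6LEI) = 530/EI
  at A: triangular load, peak 9: w₀L³/(45EI) = 419.4/EI
  at B: triangular load, peak 9: 7w₀L³/(360EI) = 367/EI
  θ_A0 = 726.3/EI,  θ_B0 = 897/EI
Flexibility coefficients: a unit moment at one end gives L/(3EI) there and L/(6EI) at the far end, so f₁₁ = f₂₂ = 4.267/EI and f₁₂ = f₂₁ = 2.133/EI.
Compatibility — zero rotation at each built-in end:
  4.267 M_A + 2.133 M_B = 726.3
  2.133 M_A + 4.267 M_B = 897
Solving the pair gives M_A = 86.8 kN·m and M_B = 166.8 kN·m (hogging).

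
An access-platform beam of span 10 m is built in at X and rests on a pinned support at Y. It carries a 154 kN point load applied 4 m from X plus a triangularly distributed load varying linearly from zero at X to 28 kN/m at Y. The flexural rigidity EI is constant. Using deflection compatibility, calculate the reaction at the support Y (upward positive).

R_Y = 109 kN

Remove the prop at Y; the released (primary) structure is a cantilever built in at X.
Free-end deflection of the primary structure under the applied loading (downward +):
  point load 154 at a = 4: Pa²(3L − a)/(6EI) = 10677/EI
  triangular load, peak 28 at the free end: 11w₀L⁴/(120EI) = 25667/EI
  δ_0 = 36344/EI
Flexibility coefficient — unit upward force at Y: δ_{YY} = L³/(3EI) = 333.3/EI.
The prop prevents deflection at Y: R_Y = δ_0/δ_{YY} = 36344/333.3 = 109 kN.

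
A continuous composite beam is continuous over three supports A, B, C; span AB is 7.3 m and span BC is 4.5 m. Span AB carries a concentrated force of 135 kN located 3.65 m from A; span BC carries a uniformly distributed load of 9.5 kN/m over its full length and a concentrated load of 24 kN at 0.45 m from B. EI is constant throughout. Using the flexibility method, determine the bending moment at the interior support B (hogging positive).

Insert a hinge at B; M_B is the redundant, and each span becomes simply supported.
Discontinuity in slope at B on the released structure — sum the simple-span end rotations:
  span AB: point load 135 at a = 3.65: Pab(L + a)/(6LEI) = 449.6/EI
  span BC: UDL 9.5: wL³/(24EI) = 36.07/EI
  span BC: point load 24 at a = 0.45: Pab(L + b)/(6LEI) = 13.85/EI
  relative rotation θ_0 = (449.6 + 49.92)/EI = 499.6/EI
A unit hogging moment at B produces rotation L₁/(3EI) + L₂/(3EI) = 3.933/EI.
Compatibility: M_B·(L₁+L₂)/(3EI) = θ_0, giving M_B = 127 kN·m (hogging).

M_B = 127 kN·m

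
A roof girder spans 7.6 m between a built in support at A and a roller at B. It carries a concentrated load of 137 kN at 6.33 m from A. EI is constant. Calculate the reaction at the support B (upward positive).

R_B = 103 kN

Choose R_B as the redundant. The primary structure is the cantilever fixed at A.
Free-end deflection of the primary structure under the applied loading (downward +):
  point load 137 at a = 6.33: Pa²(3L − a)/(6EI) = 15069/EI
Tip deflection under a unit load at B: L³/(3EI) = 146.3/EI.
Compatibility at B: δ_0 − R_B·δ_{BB} = 0, so R_B = 15069/146.3 = 103 kN.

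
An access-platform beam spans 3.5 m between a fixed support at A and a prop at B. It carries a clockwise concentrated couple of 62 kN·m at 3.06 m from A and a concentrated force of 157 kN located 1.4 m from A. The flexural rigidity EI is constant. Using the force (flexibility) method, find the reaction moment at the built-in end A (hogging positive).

Take the reaction at B as the redundant and release it; the primary structure is a cantilever fixed at A.
Primary-structure tip deflection at B by superposition:
  clockwise couple 62 at a = 3.06: M₀a(2L − a)/(2EI) = 373.7/EI
  point load 157 at a = 1.4: Pa²(3L − a)/(6EI) = 466.7/EI
  δ_0 = 840.5/EI
Tip deflection under a unit load at B: L³/(3EI) = 14.29/EI.
Compatibility at B: δ_0 − R_B·δ_{BB} = 0, so R_B = 840.5/14.29 = 58.81 kN.
Moment equilibrium about A: M_A = Σ(load moments about A) − R_B·L = 281.8 − 58.81×3.5 = 75.97 kN·m.

M_A = 75.97 kN·m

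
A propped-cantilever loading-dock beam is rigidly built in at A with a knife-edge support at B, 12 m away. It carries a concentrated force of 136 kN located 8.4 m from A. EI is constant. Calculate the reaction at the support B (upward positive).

R_B = 76.64 kN

Remove the prop at B; the released (primary) structure is a cantilever built in at A.
Downward deflection at the released point B due to the loads:
  point load 136 at a = 8.4: Pa²(3L − a)/(6EI) = 44142/EI
Flexibility coefficient — unit upward force at B: δ_{BB} = L³/(3EI) = 576/EI.
Compatibility at B: δ_0 − R_B·δ_{BB} = 0, so R_B = 44142/576 = 76.64 kN.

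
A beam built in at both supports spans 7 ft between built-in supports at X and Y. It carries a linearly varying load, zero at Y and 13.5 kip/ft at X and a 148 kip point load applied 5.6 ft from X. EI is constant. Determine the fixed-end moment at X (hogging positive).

M_X = 66.23 kip·ft

Release both end moments; the primary structure is a simply-supported span XY with redundants M_X and M_Y.
End rotations of the released simple span under the applied load (×1/EI):
  at X: triangular load, peak 13.5: w₀L³/(45EI) = 102.9/EI
  at Y: triangular load, peak 13.5: 7w₀L³/(360EI) = 90.04/EI
  at X: point load 148 at a = 5.6: Pab(L + b)/(6LEI) = 232.1/EI
  at Y: point load 148 at a = 5.6: Pab(L + a)/(6LEI) = 348.1/EI
  θ_X0 = 335/EI,  θ_Y0 = 438.1/EI
Flexibility coefficients: a unit moment at one end gives L/(3EI) there and L/(6EI) at the far end, so f₁₁ = f₂₂ = 2.333/EI and f₁₂ = f₂₁ = 1.167/EI.
Compatibility — zero rotation at each built-in end:
  2.333 M_X + 1.167 M_Y = 335
  1.167 M_X + 2.333 M_Y = 438.1
Solving the pair gives M_X = 66.23 kip·ft and M_Y = 154.7 kip·ft (hogging).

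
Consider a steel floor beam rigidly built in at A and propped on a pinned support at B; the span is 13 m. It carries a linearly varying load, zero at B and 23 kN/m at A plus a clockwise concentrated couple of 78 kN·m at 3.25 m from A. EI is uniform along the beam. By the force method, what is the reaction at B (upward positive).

R_B = 33.84 kN

Take the reaction at B as the redundant and release it; the primary structure is a cantilever fixed at A.
Free-end deflection of the primary structure under the applied loading (downward +):
  triangular load, peak 23 at the fixed end: w₀L⁴/(30EI) = 21897/EI
  clockwise couple 78 at a = 3.25: M₀a(2L − a)/(2EI) = 2884/EI
  δ_0 = 24780/EI
Flexibility coefficient — unit upward force at B: δ_{BB} = L³/(3EI) = 732.3/EI.
The prop prevents deflection at B: R_B = δ_0/δ_{BB} = 24780/732.3 = 33.84 kN.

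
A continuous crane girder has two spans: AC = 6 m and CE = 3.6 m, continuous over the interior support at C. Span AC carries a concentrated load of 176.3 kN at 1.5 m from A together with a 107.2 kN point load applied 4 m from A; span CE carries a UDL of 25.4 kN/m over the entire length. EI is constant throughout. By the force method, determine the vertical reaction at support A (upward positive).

Insert a hinge at C; M_C is the redundant, and each span becomes simply supported.
Rotations at C on the released spans (each span's end-slope, ×1/EI):
  span AC: point load 176.3 at a = 1.5: Pab(L + a)/(6LEI) = 247.9/EI
  span AC: point load 107.2 at a = 4: Pab(L + a)/(6LEI) = 238.2/EI
  span CE: UDL 25.4: wL³/(24EI) = 49.38/EI
  relative rotation θ_0 = (486.1 + 49.38)/EI = 535.5/EI
A unit hogging moment at C produces rotation L₁/(3EI) + L₂/(3EI) = 3.2/EI.
Compatibility: M_C·(L₁+L₂)/(3EI) = θ_0, giving M_C = 167.4 kN·m (hogging).
Span AC, ΣM about A with M_C applied at C: R_C^{AC}·6 = 693.2 + 167.4, so R_C^{AC} = 143.4 kN and R_A = 283.5 − 143.4 = 140.1 kN.

R_A = 140.1 kN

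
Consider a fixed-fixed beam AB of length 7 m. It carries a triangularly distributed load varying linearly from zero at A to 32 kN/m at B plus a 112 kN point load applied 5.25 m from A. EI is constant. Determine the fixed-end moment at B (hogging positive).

M_B = 188.7 kN·m

Take the two fixed-end moments M_A, M_B as redundants; the released structure is the simple span AB.
End rotations of the released simple span under the applied load (×1/EI):
  at A: triangular load, peak 32: 7w₀L³/(360EI) = 213.4/EI
  at B: triangular load, peak 32: w₀L³/(45EI) = 243.9/EI
  at A: point load 112 at a = 5.25: Pab(L + b)/(6LEI) = 214.4/EI
  at B: point load 112 at a = 5.25: Pab(L + a)/(6LEI) = 300.1/EI
  θ_A0 = 427.8/EI,  θ_B0 = 544/EI
Flexibility coefficients: a unit moment at one end gives L/(3EI) there and L/(6EI) at the far end, so f₁₁ = f₂₂ = 2.333/EI and f₁₂ = f₂₁ = 1.167/EI.
Compatibility — zero rotation at each built-in end:
  2.333 M_A + 1.167 M_B = 427.8
  1.167 M_A + 2.333 M_B = 544
Solving the pair gives M_A = 89.02 kN·m and M_B = 188.7 kN·m (hogging).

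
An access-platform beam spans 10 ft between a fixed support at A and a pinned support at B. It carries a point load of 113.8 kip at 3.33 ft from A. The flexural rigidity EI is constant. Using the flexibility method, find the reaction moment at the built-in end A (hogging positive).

M_A = 210.7 kip·ft

Remove the prop at B; the released (primary) structure is a cantilever built in at A.
Deflection at B on the released cantilever, summing each load's contribution:
  point load 113.8 at a = 3.33: Pa²(3L − a)/(6EI) = 5609/EI
Flexibility coefficient — unit upward force at B: δ_{BB} = L³/(3EI) = 333.3/EI.
The prop prevents deflection at B: R_B = δ_0/δ_{BB} = 5609/333.3 = 16.83 kip.
Moment equilibrium about A: M_A = Σ(load moments about A) − R_B·L = 379 − 16.83×10 = 210.7 kip·ft.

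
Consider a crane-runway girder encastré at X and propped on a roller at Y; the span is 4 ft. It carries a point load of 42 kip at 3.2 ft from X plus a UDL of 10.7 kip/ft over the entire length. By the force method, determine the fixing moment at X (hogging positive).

Choose R_Y as the redundant. The primary structure is the cantilever fixed at X.
Free-end deflection of the primary structure under the applied loading (downward +):
  point load 42 at a = 3.2: Pa²(3L − a)/(6EI) = 630.8/EI
  UDL 10.7: wL⁴/(8EI) = 342.4/EI
  δ_0 = 973.2/EI
Tip deflection under a unit load at Y: L³/(3EI) = 21.33/EI.
The prop prevents deflection at Y: R_Y = δ_0/δ_{YY} = 973.2/21.33 = 45.62 kip.
Moment equilibrium about X: M_X = Σ(load moments about X) − R_Y·L = 220 − 45.62×4 = 37.53 kip·ft.

M_X = 37.53 kip·ft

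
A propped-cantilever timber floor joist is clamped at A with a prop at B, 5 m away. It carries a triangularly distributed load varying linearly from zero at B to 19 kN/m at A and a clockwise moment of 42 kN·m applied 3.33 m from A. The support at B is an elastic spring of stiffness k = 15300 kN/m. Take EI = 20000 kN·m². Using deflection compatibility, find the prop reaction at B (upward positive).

R_B = 20.06 kN

Take the reaction at B as the redundant and release it; the primary structure is a cantilever fixed at A.
Free-end deflection of the primary structure under the applied loading (downward +):
  triangular load, peak 19 at the fixed end: w₀L⁴/(30EI) = 395.8/EI
  clockwise couple 42 at a = 3.33: M₀a(2L − a)/(2EI) = 466.4/EI
  δ_0 = 862.3/EI
Tip deflection under a unit load at B: L³/(3EI) = 41.67/EI.
With EI = 20000 kN·m²: δ_0 = 0.043113 m and δ_{BB} = 0.002083 m/kN.
Compatibility — the spring shortens by R_B/k under the reaction it provides: δ_0 − R_B·δ_{BB} = R_B/k. With 1/k = 0.000065 m/kN, R_B = δ_0 / (δ_{BB} + 1/k) = 0.043113 / (0.002083 + 0.000065) = 20.06 kN.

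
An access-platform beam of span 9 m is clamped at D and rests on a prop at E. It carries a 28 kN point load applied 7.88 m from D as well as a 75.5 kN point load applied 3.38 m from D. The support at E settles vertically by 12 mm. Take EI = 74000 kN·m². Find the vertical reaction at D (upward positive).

R_D = 70.38 kN

Choose R_E as the redundant. The primary structure is the cantilever fixed at D.
Downward deflection at the released point E due to the loads:
  point load 28 at a = 7.88: Pa²(3L − a)/(6EI) = 5540/EI
  point load 75.5 at a = 3.38: Pa²(3L − a)/(6EI) = 3396/EI
  δ_0 = 8936/EI
Tip deflection under a unit load at E: L³/(3EI) = 243/EI.
With EI = 74000 kN·m²: δ_0 = 0.12076 m and δ_{EE} = 0.003284 m/kN.
Compatibility — the beam at E must follow the support down by 0.012 m: δ_0 − R_E·δ_{EE} = 0.012, so R_E = (0.12076 − 0.012)/0.003284 = 33.12 kN.
Vertical equilibrium: R_D = ΣP − R_E = 103.5 − 33.12 = 70.38 kN.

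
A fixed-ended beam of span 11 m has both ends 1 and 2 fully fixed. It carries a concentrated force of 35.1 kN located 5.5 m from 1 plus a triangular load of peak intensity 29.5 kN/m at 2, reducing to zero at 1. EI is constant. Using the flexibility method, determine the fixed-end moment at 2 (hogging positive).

Release both end moments; the primary structure is a simply-supported span 12 with redundants M_1 and M_2.
On the primary (simply-supported) span, the end slopes from the loading are:
  at 1: point load 35.1 at a = 5.5: Pab(L + b)/(6LEI) = 265.4/EI
  at 2: point load 35.1 at a = 5.5: Pab(L + a)/(6LEI) = 265.4/EI
  at 1: triangular load, peak 29.5: 7w₀L³/(360EI) = 763.5/EI
  at 2: triangular load, peak 29.5: w₀L³/(45EI) = 872.5/EI
  θ_10 = 1029/EI,  θ_20 = 1138/EI
Flexibility coefficients: a unit moment at one end gives L/(3EI) there and L/(6EI) at the far end, so f₁₁ = f₂₂ = 3.667/EI and f₁₂ = f₂₁ = 1.833/EI.
Compatibility — zero rotation at each built-in end:
  3.667 M_1 + 1.833 M_2 = 1029
  1.833 M_1 + 3.667 M_2 = 1138
Solving the pair gives M_1 = 167.2 kN·m and M_2 = 226.7 kN·m (hogging).

M_2 = 226.7 kN·m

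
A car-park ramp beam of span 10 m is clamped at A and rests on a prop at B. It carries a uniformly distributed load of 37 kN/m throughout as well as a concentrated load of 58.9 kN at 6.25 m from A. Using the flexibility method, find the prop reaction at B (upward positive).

R_B = 166.1 kN

Take the reaction at B as the redundant and release it; the primary structure is a cantilever fixed at A.
Deflection at B on the released cantilever, summing each load's contribution:
  UDL 37: wL⁴/(8EI) = 46250/EI
  point load 58.9 at a = 6.25: Pa²(3L − a)/(6EI) = 9107/EI
  δ_0 = 55357/EI
Tip deflection under a unit load at B: L³/(3EI) = 333.3/EI.
The prop prevents deflection at B: R_B = δ_0/δ_{BB} = 55357/333.3 = 166.1 kN.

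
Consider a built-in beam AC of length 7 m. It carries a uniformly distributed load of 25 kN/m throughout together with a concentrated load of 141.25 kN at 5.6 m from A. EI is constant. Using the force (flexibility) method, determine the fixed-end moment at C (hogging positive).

Release both end moments; the primary structure is a simply-supported span AC with redundants M_A and M_C.
On the primary (simply-supported) span, the end slopes from the loading are:
  at A: UDL 25: wL³/(24EI) = 357.3/EI
  at C: UDL 25: wL³/(24EI) = 357.3/EI
  at A: point load 141.25 at a = 5.6: Pab(L + b)/(6LEI) = 221.5/EI
  at C: point load 141.25 at a = 5.6: Pab(L + a)/(6LEI) = 332.2/EI
  θ_A0 = 578.8/EI,  θ_C0 = 689.5/EI
Flexibility coefficients: a unit moment at one end gives L/(3EI) there and L/(6EI) at the far end, so f₁₁ = f₂₂ = 2.333/EI and f₁₂ = f₂₁ = 1.167/EI.
Compatibility — zero rotation at each built-in end:
  2.333 M_A + 1.167 M_C = 578.8
  1.167 M_A + 2.333 M_C = 689.5
Solving the pair gives M_A = 133.7 kN·m and M_C = 228.6 kN·m (hogging).

M_C = 228.6 kN·m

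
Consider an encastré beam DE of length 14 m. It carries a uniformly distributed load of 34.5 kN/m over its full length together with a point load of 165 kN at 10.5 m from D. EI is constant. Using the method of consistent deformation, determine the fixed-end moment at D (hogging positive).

M_D = 671.8 kN·m

Take the two fixed-end moments M_D, M_E as redundants; the released structure is the simple span DE.
On the primary (simply-supported) span, the end slopes from the loading are:
  at D: UDL 34.5: wL³/(24EI) = 3944/EI
  at E: UDL 34.5: wL³/(24EI) = 3944/EI
  at D: point load 165 at a = 10.5: Pab(L + b)/(6LEI) = 1263/EI
  at E: point load 165 at a = 10.5: Pab(L + a)/(6LEI) = 1769/EI
  θ_D0 = 5208/EI,  θ_E0 = 5713/EI
Flexibility coefficients: a unit moment at one end gives L/(3EI) there and L/(6EI) at the far end, so f₁₁ = f₂₂ = 4.667/EI and f₁₂ = f₂₁ = 2.333/EI.
Compatibility — zero rotation at each built-in end:
  4.667 M_D + 2.333 M_E = 5208
  2.333 M_D + 4.667 M_E = 5713
Solving the pair gives M_D = 671.8 kN·m and M_E = 888.3 kN·m (hogging).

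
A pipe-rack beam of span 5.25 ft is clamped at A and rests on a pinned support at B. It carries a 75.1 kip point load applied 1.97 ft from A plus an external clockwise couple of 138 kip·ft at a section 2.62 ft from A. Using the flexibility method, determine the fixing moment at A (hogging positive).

M_A = 58.04 kip·ft

Release the roller at B. Primary structure: cantilever fixed at A.
Primary-structure tip deflection at B by superposition:
  point load 75.1 at a = 1.97: Pa²(3L − a)/(6EI) = 669.4/EI
  clockwise couple 138 at a = 2.62: M₀a(2L − a)/(2EI) = 1425/EI
  δ_0 = 2094/EI
Flexibility coefficient — unit upward force at B: δ_{BB} = L³/(3EI) = 48.23/EI.
The prop prevents deflection at B: R_B = δ_0/δ_{BB} = 2094/48.23 = 43.41 kip.
Moment equilibrium about A: M_A = Σ(load moments about A) − R_B·L = 285.9 − 43.41×5.25 = 58.04 kip·ft.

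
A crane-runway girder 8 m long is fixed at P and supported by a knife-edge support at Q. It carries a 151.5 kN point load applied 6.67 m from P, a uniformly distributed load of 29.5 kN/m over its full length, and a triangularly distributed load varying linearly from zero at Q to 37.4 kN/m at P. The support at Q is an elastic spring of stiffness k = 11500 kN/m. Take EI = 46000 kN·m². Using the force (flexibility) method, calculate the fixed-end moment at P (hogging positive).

Remove the prop at Q; the released (primary) structure is a cantilever built in at P.
Deflection at Q on the released cantilever, summing each load's contribution:
  point load 151.5 at a = 6.67: Pa²(3L − a)/(6EI) = 19468/EI
  UDL 29.5: wL⁴/(8EI) = 15104/EI
  triangular load, peak 37.4 at the fixed end: w₀L⁴/(30EI) = 5106/EI
  δ_0 = 39678/EI
Flexibility coefficient — unit upward force at Q: δ_{QQ} = L³/(3EI) = 170.7/EI.
With EI = 46000 kN·m²: δ_0 = 0.86256 m and δ_{QQ} = 0.00371 m/kN.
Compatibility — the spring shortens by R_Q/k under the reaction it provides: δ_0 − R_Q·δ_{QQ} = R_Q/k. With 1/k = 0.000087 m/kN, R_Q = δ_0 / (δ_{QQ} + 1/k) = 0.86256 / (0.00371 + 0.000087) = 227.2 kN.
Moment equilibrium about P: M_P = Σ(load moments about P) − R_Q·L = 2353 − 227.2×8 = 536.1 kN·m.

M_P = 536.1 kN·m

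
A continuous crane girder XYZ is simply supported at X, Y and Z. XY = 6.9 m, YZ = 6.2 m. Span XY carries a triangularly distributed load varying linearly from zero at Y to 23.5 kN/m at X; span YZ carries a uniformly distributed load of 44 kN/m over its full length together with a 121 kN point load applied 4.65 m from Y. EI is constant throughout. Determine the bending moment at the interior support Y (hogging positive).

M_Y = 176 kN·m

Release continuity at Y by inserting a hinge; the redundant is the internal moment M_Y. The primary structure is two simply-supported spans XY and YZ.
End slopes at the hinge Y, treating each span as simply supported:
  span XY: triangular load, peak 23.5: 7w₀L³/(360EI) = 150.1/EI
  span YZ: UDL 44: wL³/(24EI) = 436.9/EI
  span YZ: point load 121 at a = 4.65: Pab(L + b)/(6LEI) = 181.7/EI
  relative rotation θ_0 = (150.1 + 618.6)/EI = 768.7/EI
A unit hogging moment at Y produces rotation L₁/(3EI) + L₂/(3EI) = 4.367/EI.
Compatibility: M_Y·(L₁+L₂)/(3EI) = θ_0, giving M_Y = 176 kN·m (hogging).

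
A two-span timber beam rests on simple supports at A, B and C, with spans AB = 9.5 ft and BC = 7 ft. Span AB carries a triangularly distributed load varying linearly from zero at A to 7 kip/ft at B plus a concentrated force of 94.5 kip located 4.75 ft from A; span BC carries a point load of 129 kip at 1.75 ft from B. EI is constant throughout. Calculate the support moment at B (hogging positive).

Insert a hinge at B; M_B is the redundant, and each span becomes simply supported.
End slopes at the hinge B, treating each span as simply supported:
  span AB: triangular load, peak 7: w₀L³/(45EI) = 133.4/EI
  span AB: point load 94.5 at a = 4.75: Pab(L + a)/(6LEI) = 533/EI
  span BC: point load 129 at a = 1.75: Pab(L + b)/(6LEI) = 345.7/EI
  relative rotation θ_0 = (666.4 + 345.7)/EI = 1012/EI
A unit hogging moment at B produces rotation L₁/(3EI) + L₂/(3EI) = 5.5/EI.
Slope continuity at B: θ_0 = M_B·5.5/EI, so M_B = 1012/5.5 = 184 kip·ft (hogging).

M_B = 184 kip·ft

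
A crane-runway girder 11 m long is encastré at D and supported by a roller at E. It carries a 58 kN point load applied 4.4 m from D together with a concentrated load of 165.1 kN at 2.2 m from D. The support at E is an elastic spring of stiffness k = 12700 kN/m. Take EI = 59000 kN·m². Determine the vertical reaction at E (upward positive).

Remove the prop at E; the released (primary) structure is a cantilever built in at D.
Primary-structure tip deflection at E by superposition:
  point load 58 at a = 4.4: Pa²(3L − a)/(6EI) = 5352/EI
  point load 165.1 at a = 2.2: Pa²(3L − a)/(6EI) = 4102/EI
  δ_0 = 9454/EI
Tip deflection under a unit load at E: L³/(3EI) = 443.7/EI.
With EI = 59000 kN·m²: δ_0 = 0.16024 m and δ_{EE} = 0.00752 m/kN.
Compatibility — the spring shortens by R_E/k under the reaction it provides: δ_0 − R_E·δ_{EE} = R_E/k. With 1/k = 0.000079 m/kN, R_E = δ_0 / (δ_{EE} + 1/k) = 0.16024 / (0.00752 + 0.000079) = 21.09 kN.

R_E = 21.09 kN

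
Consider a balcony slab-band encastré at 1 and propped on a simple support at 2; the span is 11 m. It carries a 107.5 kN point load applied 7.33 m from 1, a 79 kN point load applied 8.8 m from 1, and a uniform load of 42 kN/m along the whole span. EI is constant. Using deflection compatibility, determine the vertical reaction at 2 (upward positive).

R_2 = 284.6 kN

Release the roller at 2. Primary structure: cantilever fixed at 1.
Primary-structure tip deflection at 2 by superposition:
  point load 107.5 at a = 7.33: Pa²(3L − a)/(6EI) = 24711/EI
  point load 79 at a = 8.8: Pa²(3L − a)/(6EI) = 24675/EI
  UDL 42: wL⁴/(8EI) = 76865/EI
  δ_0 = 126251/EI
Flexibility coefficient — unit upward force at 2: δ_{22} = L³/(3EI) = 443.7/EI.
The prop prevents deflection at 2: R_2 = δ_0/δ_{22} = 126251/443.7 = 284.6 kN.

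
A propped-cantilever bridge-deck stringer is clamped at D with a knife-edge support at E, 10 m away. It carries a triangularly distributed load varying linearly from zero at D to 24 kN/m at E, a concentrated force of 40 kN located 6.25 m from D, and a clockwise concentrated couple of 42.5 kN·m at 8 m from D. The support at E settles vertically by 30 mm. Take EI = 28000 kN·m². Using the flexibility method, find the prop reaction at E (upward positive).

Remove the prop at E; the released (primary) structure is a cantilever built in at D.
Downward deflection at the released point E due to the loads:
  triangular load, peak 24 at the free end: 11w₀L⁴/(120EI) = 22000/EI
  point load 40 at a = 6.25: Pa²(3L − a)/(6EI) = 6185/EI
  clockwise couple 42.5 at a = 8: M₀a(2L − a)/(2EI) = 2040/EI
  δ_0 = 30225/EI
Flexibility coefficient — unit upward force at E: δ_{EE} = L³/(3EI) = 333.3/EI.
With EI = 28000 kN·m²: δ_0 = 1.0795 m and δ_{EE} = 0.011905 m/kN.
Compatibility — the beam at E must follow the support down by 0.03 m: δ_0 − R_E·δ_{EE} = 0.03, so R_E = (1.0795 − 0.03)/0.011905 = 88.15 kN.

R_E = 88.15 kN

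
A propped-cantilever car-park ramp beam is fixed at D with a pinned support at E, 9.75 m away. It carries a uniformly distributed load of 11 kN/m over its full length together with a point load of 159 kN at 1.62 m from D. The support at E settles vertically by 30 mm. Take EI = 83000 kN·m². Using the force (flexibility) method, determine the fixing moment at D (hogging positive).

M_D = 406.2 kN·m

Remove the prop at E; the released (primary) structure is a cantilever built in at D.
Deflection at E on the released cantilever, summing each load's contribution:
  UDL 11: wL⁴/(8EI) = 12426/EI
  point load 159 at a = 1.62: Pa²(3L − a)/(6EI) = 1922/EI
  δ_0 = 14347/EI
Flexibility coefficient — unit upward force at E: δ_{EE} = L³/(3EI) = 309/EI.
With EI = 83000 kN·m²: δ_0 = 0.17286 m and δ_{EE} = 0.003722 m/kN.
Compatibility — the beam at E must follow the support down by 0.03 m: δ_0 − R_E·δ_{EE} = 0.03, so R_E = (0.17286 − 0.03)/0.003722 = 38.38 kN.
Moment equilibrium about D: M_D = Σ(load moments about D) − R_E·L = 780.4 − 38.38×9.75 = 406.2 kN·m.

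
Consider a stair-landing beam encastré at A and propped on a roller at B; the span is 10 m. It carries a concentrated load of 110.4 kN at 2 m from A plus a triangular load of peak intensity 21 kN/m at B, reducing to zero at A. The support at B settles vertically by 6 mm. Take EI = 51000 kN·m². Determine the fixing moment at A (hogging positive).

Remove the prop at B; the released (primary) structure is a cantilever built in at A.
Deflection at B on the released cantilever, summing each load's contribution:
  point load 110.4 at a = 2: Pa²(3L − a)/(6EI) = 2061/EI
  triangular load, peak 21 at the free end: 11w₀L⁴/(120EI) = 19250/EI
  δ_0 = 21311/EI
Tip deflection under a unit load at B: L³/(3EI) = 333.3/EI.
With EI = 51000 kN·m²: δ_0 = 0.41786 m and δ_{BB} = 0.006536 m/kN.
Compatibility — the beam at B must follow the support down by 0.006 m: δ_0 − R_B·δ_{BB} = 0.006, so R_B = (0.41786 − 0.006)/0.006536 = 63.01 kN.
Moment equilibrium about A: M_A = Σ(load moments about A) − R_B·L = 920.8 − 63.01×10 = 290.7 kN·m.

M_A = 290.7 kN·m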